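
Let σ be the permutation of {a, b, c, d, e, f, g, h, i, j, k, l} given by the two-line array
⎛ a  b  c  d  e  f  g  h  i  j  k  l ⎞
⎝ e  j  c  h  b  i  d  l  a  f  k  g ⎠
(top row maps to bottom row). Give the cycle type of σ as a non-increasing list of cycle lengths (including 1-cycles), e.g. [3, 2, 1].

[6, 4, 1, 1]

The disjoint cycles are (a e b j f i)(c)(d h l g)(k), with lengths 6, 4, 1, 1 in non-increasing order.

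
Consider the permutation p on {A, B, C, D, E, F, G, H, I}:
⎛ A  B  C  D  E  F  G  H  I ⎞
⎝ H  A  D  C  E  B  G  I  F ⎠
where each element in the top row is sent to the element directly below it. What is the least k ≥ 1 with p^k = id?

The disjoint-cycle form of p has cycle lengths 5, 2, 1, 1.
The order of p is the least common multiple of its cycle lengths: lcm(5, 2) = 10.

10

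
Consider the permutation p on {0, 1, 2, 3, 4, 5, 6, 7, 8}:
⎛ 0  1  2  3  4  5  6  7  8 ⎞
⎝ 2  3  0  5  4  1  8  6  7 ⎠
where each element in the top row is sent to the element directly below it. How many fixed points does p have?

The fixed points (elements with p(x) = x) are {4}, so there is 1.

1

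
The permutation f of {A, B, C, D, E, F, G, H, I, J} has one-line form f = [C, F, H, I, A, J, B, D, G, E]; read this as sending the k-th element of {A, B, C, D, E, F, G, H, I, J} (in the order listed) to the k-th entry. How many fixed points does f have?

0

No element satisfies f(x) = x, so there are 0 fixed points.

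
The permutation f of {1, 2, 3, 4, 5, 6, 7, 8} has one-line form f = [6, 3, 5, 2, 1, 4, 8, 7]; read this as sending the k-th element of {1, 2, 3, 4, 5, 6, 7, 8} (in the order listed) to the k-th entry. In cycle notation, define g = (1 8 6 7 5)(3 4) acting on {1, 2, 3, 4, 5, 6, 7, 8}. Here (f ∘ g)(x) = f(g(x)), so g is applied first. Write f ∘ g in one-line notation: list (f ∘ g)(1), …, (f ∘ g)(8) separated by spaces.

Chase each element through g then f: 1 → 8 → 7; 2 → 2 → 3; 3 → 4 → 2; 4 → 3 → 5; 5 → 1 → 6; 6 → 7 → 8; 7 → 5 → 1; 8 → 6 → 4.
So f ∘ g in one-line form is 7 3 2 5 6 8 1 4.

7 3 2 5 6 8 1 4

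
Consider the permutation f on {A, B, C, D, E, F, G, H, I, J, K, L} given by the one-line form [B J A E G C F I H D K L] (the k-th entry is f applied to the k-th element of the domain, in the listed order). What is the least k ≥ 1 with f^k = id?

8

Decomposing into disjoint cycles gives cycle lengths 8, 2, 1, 1.
Since disjoint cycles commute, ord(f) = lcm(8, 2) = 8.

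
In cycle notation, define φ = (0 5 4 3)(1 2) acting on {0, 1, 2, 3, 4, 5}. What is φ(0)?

5

In the cycle (0 5 4 3), 0 is followed by 5, so φ(0) = 5.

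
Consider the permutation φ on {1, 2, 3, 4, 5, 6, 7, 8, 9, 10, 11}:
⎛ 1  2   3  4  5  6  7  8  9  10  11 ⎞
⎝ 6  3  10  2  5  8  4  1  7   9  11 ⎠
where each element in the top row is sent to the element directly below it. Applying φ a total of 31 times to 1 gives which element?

6

Tracing 1 → 6 → … returns to 1 after 3 steps, so 1 lies in a 3-cycle (1, 6, 8).
Powers repeat with period 3 on this cycle, and 31 mod 3 = 1, so φ^31(1) = φ^1(1).
Advancing 1 step from 1: 1 → 6.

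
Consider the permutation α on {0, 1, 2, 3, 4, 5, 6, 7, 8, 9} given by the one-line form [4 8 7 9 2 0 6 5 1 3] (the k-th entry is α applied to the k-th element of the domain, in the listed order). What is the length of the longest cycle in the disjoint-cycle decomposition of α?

5

Decomposing into disjoint cycles gives (0 4 2 7 5)(1 8)(3 9); the longest has length 5.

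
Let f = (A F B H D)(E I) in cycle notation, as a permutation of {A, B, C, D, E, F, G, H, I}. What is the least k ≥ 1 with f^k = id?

The disjoint cycles have lengths 5, 2, 1, 1.
The order of f is the least common multiple of its cycle lengths: lcm(5, 2) = 10.

10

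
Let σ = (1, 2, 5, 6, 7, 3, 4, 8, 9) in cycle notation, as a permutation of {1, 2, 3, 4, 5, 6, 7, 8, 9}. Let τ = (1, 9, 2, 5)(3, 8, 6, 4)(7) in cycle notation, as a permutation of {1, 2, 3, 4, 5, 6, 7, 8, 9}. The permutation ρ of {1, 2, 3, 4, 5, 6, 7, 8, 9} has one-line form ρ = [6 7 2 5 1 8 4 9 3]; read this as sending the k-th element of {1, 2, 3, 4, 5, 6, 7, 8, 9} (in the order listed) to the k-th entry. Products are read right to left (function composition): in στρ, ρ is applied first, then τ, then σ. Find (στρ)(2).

3

Apply the permutations in order: ρ(2) = 7, then τ(7) = 7, then σ(7) = 3. So (στρ)(2) = 3.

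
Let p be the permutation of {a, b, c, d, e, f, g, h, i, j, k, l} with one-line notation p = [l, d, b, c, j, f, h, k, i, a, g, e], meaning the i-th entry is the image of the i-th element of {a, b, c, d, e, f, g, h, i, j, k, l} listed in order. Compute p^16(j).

Tracing j → a → … returns to j after 4 steps, so j lies in a 4-cycle (a, l, e, j).
Powers repeat with period 4 on this cycle, and 16 mod 4 = 0, so p^16(j) = p^0(j).
So p^16(j) = j.

j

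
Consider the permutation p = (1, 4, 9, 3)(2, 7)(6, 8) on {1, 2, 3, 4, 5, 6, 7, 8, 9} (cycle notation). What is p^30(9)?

9 lies in the 4-cycle (1, 4, 9, 3).
On a 4-cycle, p^4 is the identity, so p^30 = p^2 there (30 ≡ 2 mod 4).
Advancing 2 steps from 9: 9 → 3 → 1.

1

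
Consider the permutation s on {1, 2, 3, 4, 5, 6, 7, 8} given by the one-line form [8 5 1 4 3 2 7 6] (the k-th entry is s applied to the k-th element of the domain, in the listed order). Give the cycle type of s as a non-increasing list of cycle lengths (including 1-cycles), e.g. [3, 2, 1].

The disjoint cycles are (1 8 6 2 5 3)(4)(7), with lengths 6, 1, 1 in non-increasing order.

[6, 1, 1]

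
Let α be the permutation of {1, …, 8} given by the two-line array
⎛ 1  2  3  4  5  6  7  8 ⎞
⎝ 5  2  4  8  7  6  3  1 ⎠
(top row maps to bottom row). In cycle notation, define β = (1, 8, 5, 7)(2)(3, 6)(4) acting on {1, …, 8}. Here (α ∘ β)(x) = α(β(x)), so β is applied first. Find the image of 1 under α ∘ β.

(α ∘ β)(1) = α(β(1)). β(1) = 8, then α(8) = 1. So (α ∘ β)(1) = 1.

1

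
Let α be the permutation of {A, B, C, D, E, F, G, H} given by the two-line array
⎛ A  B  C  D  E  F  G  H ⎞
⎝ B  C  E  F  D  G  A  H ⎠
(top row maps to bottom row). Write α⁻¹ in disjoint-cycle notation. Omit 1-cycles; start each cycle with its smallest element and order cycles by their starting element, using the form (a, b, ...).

The cycle decomposition of α is (A, B, C, E, D, F, G).
The inverse reverses every cycle; in canonical form, α⁻¹ = (A, G, F, D, E, C, B).

(A, G, F, D, E, C, B)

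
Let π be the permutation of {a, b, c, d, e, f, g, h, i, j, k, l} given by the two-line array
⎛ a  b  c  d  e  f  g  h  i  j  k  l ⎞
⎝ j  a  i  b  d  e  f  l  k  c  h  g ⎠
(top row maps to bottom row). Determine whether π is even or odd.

In disjoint-cycle form the cycle lengths are 12.
A cycle of length ℓ contributes ℓ−1 transpositions, so π is a product of 11 transpositions — odd.

odd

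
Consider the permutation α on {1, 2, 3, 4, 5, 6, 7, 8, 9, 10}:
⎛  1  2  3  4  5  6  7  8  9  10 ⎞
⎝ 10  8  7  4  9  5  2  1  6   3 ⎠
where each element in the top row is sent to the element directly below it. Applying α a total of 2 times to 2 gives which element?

1

Tracing 2 → 8 → … returns to 2 after 6 steps, so 2 lies in a 6-cycle (1, 10, 3, 7, 2, 8).
Advancing 2 steps from 2: 2 → 8 → 1.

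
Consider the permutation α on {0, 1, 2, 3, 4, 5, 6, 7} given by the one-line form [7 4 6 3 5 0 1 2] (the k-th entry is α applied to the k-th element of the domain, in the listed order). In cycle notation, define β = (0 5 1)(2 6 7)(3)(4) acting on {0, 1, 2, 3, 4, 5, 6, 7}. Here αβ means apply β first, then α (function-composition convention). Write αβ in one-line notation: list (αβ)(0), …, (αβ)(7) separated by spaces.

0 7 1 3 5 4 2 6

For each element, apply β then α: 0 → 5 → 0; 1 → 0 → 7; 2 → 6 → 1; 3 → 3 → 3; 4 → 4 → 5; 5 → 1 → 4; 6 → 7 → 2; 7 → 2 → 6.
So αβ in one-line form is 0 7 1 3 5 4 2 6.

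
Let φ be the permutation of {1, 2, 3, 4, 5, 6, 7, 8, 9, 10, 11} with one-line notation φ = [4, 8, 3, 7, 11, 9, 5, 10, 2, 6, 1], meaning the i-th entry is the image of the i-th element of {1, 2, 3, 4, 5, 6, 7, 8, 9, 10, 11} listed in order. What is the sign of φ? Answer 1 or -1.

In disjoint-cycle form the cycle lengths are 5, 5, 1.
A cycle of length ℓ contributes ℓ−1 transpositions, so φ is a product of 4 + 4 = 8 transpositions — even.

1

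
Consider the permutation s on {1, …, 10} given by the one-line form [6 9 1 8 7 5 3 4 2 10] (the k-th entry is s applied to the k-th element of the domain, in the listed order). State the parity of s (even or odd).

In disjoint-cycle form the cycle lengths are 5, 2, 2, 1.
A cycle of length ℓ contributes ℓ−1 transpositions, so s is a product of 4 + 1 + 1 = 6 transpositions — even.

even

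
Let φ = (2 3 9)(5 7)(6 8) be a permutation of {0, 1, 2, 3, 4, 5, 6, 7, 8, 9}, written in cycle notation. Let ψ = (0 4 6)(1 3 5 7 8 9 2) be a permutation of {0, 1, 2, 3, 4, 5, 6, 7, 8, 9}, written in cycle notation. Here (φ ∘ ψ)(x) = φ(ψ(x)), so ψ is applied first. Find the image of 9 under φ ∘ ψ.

First apply ψ: ψ(9) = 2, then φ(2) = 3. Thus (φ ∘ ψ)(9) = 3.

3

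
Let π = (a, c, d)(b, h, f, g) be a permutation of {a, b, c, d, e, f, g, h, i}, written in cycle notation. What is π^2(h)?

h lies in the 4-cycle (b, h, f, g).
Advancing 2 steps from h: h → f → g.

g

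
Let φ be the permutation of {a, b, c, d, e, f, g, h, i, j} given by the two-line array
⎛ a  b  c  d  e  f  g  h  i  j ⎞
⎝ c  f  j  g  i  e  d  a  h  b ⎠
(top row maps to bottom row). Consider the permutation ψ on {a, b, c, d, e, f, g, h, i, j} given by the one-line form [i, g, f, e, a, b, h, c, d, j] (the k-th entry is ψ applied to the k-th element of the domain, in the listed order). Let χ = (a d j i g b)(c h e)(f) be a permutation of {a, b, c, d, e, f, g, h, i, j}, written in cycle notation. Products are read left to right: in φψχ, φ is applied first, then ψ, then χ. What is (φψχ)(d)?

Apply the permutations in order: φ(d) = g, then ψ(g) = h, then χ(h) = e. So (φψχ)(d) = e.

e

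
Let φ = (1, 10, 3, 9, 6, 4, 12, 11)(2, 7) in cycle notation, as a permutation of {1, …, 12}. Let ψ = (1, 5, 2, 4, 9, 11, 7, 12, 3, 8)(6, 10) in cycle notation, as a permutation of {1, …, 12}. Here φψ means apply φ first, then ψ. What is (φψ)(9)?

10

(φψ)(9) = ψ(φ(9)). φ(9) = 6, then ψ(6) = 10. So (φψ)(9) = 10.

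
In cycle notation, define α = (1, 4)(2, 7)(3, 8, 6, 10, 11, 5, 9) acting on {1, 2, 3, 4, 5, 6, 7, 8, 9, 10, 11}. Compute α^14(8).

8

8 lies in the 7-cycle (3, 8, 6, 10, 11, 5, 9).
Powers repeat with period 7 on this cycle, and 14 mod 7 = 0, so α^14(8) = α^0(8).
So α^14(8) = 8.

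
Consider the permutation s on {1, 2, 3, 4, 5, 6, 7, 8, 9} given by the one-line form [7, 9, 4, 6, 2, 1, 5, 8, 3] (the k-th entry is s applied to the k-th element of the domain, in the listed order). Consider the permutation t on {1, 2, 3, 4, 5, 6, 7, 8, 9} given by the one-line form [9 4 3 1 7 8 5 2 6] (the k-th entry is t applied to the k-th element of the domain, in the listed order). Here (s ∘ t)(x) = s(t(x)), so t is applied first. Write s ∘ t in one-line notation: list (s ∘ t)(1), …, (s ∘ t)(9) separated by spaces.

3 6 4 7 5 8 2 9 1

(s ∘ t)(x) = s(t(x)). Computing each image: s(t(1)) = s(9) = 3, s(t(2)) = s(4) = 6, s(t(3)) = s(3) = 4, s(t(4)) = s(1) = 7, s(t(5)) = s(7) = 5, s(t(6)) = s(8) = 8, s(t(7)) = s(5) = 2, s(t(8)) = s(2) = 9, s(t(9)) = s(6) = 1.
Hence s ∘ t = [3 6 4 7 5 8 2 9 1].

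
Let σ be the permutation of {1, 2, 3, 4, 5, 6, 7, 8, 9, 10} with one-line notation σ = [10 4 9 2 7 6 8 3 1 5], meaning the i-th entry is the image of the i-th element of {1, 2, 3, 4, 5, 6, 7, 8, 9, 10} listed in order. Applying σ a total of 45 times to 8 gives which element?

Tracing 8 → 3 → … returns to 8 after 7 steps, so 8 lies in a 7-cycle (1 10 5 7 8 3 9).
Powers repeat with period 7 on this cycle, and 45 mod 7 = 3, so σ^45(8) = σ^3(8).
Stepping 3 places around the cycle: 8 → 3 → 9 → 1.

1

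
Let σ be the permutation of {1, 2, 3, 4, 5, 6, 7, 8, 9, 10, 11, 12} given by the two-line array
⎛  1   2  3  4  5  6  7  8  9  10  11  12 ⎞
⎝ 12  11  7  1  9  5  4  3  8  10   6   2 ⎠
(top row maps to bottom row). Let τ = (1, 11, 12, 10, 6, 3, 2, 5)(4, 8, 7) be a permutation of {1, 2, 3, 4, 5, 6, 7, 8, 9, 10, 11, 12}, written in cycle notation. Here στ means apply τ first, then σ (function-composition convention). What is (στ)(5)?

(στ)(5) = σ(τ(5)). τ(5) = 1, then σ(1) = 12. So (στ)(5) = 12.

12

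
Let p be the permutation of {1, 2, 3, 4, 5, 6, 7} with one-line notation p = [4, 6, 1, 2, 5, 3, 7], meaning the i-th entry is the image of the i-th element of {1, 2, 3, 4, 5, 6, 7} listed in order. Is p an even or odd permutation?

In disjoint-cycle form the cycle lengths are 5, 1, 1.
A cycle is odd iff its length is even; p has 0 even-length cycles, so sgn(p) = (−1)^0 and p is even.

even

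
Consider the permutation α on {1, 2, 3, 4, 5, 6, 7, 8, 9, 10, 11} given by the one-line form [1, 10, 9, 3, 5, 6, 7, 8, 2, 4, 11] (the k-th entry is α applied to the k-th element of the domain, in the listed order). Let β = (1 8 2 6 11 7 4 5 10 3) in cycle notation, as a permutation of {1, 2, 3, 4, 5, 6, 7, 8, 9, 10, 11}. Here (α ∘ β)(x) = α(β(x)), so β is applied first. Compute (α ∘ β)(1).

8

β(1) = 8, then α(8) = 8; composing gives (α ∘ β)(1) = 8.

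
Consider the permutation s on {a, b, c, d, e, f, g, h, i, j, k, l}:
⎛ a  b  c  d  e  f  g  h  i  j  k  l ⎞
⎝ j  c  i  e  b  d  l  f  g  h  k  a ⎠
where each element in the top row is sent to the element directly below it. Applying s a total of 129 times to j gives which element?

Tracing j → h → … returns to j after 11 steps, so j lies in an 11-cycle (a, j, h, f, d, e, b, c, i, g, l).
Powers repeat with period 11 on this cycle, and 129 mod 11 = 8, so s^129(j) = s^8(j).
Advancing 8 steps from j: j → h → f → d → e → b → c → i → g.

g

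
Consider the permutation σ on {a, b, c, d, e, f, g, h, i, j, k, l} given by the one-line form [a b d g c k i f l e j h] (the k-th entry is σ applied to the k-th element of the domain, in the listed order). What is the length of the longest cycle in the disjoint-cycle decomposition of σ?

10

Decomposing into disjoint cycles gives (c, d, g, i, l, h, f, k, j, e); the longest has length 10.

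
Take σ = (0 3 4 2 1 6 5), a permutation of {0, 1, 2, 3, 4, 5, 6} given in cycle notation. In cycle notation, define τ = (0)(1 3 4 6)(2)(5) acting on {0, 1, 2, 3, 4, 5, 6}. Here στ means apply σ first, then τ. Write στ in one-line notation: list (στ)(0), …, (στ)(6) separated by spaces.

4 1 3 6 2 0 5

For each element, apply σ then τ: 0 → 3 → 4; 1 → 6 → 1; 2 → 1 → 3; 3 → 4 → 6; 4 → 2 → 2; 5 → 0 → 0; 6 → 5 → 5.
So στ in one-line form is 4 1 3 6 2 0 5.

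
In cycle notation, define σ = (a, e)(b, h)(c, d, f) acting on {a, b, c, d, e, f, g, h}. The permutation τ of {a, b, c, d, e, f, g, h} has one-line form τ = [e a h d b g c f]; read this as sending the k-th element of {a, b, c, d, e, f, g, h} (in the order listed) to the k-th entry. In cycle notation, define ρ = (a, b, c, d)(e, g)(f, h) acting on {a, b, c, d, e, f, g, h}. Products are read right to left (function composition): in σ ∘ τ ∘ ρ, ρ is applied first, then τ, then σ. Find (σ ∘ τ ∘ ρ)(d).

Chase d: ρ(d) = a; τ(a) = e; σ(e) = a. Hence (σ ∘ τ ∘ ρ)(d) = a.

a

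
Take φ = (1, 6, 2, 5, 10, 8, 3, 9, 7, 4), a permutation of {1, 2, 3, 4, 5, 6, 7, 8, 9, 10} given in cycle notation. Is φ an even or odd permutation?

The cycle lengths are 10.
A cycle of length ℓ contributes ℓ−1 transpositions, so φ is a product of 9 transpositions — odd.

odd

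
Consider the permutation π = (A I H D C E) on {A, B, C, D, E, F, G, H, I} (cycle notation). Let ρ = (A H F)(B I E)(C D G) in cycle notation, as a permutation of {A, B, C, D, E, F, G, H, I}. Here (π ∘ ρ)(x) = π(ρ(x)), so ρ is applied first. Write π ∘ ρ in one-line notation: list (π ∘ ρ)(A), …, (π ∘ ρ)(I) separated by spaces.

D H C G B I E F A

For each element, apply ρ then π: A → H → D; B → I → H; C → D → C; D → G → G; E → B → B; F → A → I; G → C → E; H → F → F; I → E → A.
So π ∘ ρ in one-line form is D H C G B I E F A.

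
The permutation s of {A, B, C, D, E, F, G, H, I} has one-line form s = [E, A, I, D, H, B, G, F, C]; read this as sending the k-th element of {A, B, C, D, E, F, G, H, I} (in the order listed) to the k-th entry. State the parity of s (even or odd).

odd

In disjoint-cycle form the cycle lengths are 5, 2, 1, 1.
A cycle is odd iff its length is even; s has 1 even-length cycle, so sgn(s) = (−1)^1 and s is odd.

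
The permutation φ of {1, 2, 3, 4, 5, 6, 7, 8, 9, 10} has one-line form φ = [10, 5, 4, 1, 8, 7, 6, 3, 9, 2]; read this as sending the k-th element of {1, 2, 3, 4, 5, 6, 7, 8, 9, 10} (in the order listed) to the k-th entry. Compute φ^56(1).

1

Tracing 1 → 10 → … returns to 1 after 7 steps, so 1 lies in a 7-cycle (1 10 2 5 8 3 4).
On a 7-cycle, φ^7 is the identity, so φ^56 = φ^0 there (56 ≡ 0 mod 7).
So φ^56(1) = 1.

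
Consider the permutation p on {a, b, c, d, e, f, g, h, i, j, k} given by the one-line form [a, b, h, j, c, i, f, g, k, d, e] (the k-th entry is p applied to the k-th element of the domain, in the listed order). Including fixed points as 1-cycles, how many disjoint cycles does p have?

The cycle decomposition is (a)(b)(c, h, g, f, i, k, e)(d, j), which has 4 cycles (counting 1-cycles).

4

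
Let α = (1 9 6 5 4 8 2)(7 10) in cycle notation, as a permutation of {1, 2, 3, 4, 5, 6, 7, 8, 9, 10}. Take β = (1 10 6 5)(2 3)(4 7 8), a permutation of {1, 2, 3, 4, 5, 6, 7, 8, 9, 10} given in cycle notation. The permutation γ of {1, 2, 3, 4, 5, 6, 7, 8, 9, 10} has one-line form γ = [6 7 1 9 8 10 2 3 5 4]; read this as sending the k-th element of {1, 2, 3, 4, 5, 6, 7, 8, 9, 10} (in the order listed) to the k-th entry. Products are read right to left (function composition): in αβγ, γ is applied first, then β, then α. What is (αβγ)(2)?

2

Chase 2: γ(2) = 7; β(7) = 8; α(8) = 2. Hence (αβγ)(2) = 2.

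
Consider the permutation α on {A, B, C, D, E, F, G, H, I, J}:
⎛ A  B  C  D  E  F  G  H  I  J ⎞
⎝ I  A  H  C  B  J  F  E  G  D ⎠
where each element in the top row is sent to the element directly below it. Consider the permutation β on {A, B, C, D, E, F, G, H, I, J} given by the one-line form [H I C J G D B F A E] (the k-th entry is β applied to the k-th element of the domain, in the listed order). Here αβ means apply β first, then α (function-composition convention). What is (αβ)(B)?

G

β(B) = I, then α(I) = G; composing gives (αβ)(B) = G.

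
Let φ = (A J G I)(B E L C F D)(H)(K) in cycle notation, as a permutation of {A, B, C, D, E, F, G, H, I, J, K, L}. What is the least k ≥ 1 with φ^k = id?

12

The cycle type of φ is (6, 4, 1, 1).
Since disjoint cycles commute, ord(φ) = lcm(6, 4) = 12.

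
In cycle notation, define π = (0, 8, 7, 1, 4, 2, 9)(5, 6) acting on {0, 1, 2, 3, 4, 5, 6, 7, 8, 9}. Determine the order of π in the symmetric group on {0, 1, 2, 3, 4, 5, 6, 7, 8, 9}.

14

The disjoint cycles have lengths 7, 2, 1.
The order is lcm(7, 2) = 14.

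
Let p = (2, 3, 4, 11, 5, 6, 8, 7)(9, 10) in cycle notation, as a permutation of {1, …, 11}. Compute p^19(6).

6 lies in the 8-cycle (2, 3, 4, 11, 5, 6, 8, 7).
On an 8-cycle, p^8 is the identity, so p^19 = p^3 there (19 ≡ 3 mod 8).
Advancing 3 steps from 6: 6 → 8 → 7 → 2.

2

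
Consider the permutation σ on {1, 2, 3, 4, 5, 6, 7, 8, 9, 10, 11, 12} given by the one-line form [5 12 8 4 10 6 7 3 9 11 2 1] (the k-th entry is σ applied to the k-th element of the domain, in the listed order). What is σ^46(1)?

Tracing 1 → 5 → … returns to 1 after 6 steps, so 1 lies in a 6-cycle (1, 5, 10, 11, 2, 12).
Powers repeat with period 6 on this cycle, and 46 mod 6 = 4, so σ^46(1) = σ^4(1).
Stepping 4 places around the cycle: 1 → 5 → 10 → 11 → 2.

2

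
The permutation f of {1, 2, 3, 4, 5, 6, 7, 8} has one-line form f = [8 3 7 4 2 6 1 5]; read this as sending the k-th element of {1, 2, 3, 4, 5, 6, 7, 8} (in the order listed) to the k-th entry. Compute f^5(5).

Tracing 5 → 2 → … returns to 5 after 6 steps, so 5 lies in a 6-cycle (1, 8, 5, 2, 3, 7).
Advancing 5 steps from 5: 5 → 2 → 3 → 7 → 1 → 8.

8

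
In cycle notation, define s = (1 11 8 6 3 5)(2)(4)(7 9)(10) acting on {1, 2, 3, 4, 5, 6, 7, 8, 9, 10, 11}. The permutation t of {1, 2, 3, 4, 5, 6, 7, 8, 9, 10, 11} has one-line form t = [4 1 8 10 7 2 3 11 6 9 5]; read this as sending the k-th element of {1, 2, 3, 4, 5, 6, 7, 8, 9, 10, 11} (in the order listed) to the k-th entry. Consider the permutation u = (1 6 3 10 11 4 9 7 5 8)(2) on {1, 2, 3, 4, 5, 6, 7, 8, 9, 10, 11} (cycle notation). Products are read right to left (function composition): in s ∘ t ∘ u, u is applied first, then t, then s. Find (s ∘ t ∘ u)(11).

10

Chase 11: u(11) = 4; t(4) = 10; s(10) = 10. Hence (s ∘ t ∘ u)(11) = 10.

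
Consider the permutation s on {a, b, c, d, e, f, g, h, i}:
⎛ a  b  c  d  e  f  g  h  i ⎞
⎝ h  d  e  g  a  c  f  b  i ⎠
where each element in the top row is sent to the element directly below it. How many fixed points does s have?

The fixed points (elements with s(x) = x) are {i}, so there is 1.

1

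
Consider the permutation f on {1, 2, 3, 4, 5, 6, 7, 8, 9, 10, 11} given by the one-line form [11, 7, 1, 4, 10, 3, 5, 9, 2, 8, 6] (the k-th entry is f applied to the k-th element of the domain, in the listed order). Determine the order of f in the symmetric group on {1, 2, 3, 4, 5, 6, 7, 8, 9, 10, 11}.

12

The disjoint-cycle form of f has cycle lengths 6, 4, 1.
The order of f is the least common multiple of its cycle lengths: lcm(6, 4) = 12.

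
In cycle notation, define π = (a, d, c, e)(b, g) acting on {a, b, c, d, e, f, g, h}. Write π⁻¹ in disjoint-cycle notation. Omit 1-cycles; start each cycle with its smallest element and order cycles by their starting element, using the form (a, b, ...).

The inverse reverses each cycle.
After reversing and putting each cycle's least element first, π⁻¹ = (a, e, c, d)(b, g).

(a, e, c, d)(b, g)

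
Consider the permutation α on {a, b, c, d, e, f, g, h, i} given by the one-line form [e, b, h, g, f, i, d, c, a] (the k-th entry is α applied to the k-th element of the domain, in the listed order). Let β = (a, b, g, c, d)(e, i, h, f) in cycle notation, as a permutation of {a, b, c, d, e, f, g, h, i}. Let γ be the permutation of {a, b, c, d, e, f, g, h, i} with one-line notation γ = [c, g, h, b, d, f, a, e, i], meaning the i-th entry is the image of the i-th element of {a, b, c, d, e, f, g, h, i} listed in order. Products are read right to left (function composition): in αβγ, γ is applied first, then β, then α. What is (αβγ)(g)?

b

(αβγ)(g) = α(β(γ(g))). γ(g) = a, then β(a) = b, then α(b) = b, so the result is b.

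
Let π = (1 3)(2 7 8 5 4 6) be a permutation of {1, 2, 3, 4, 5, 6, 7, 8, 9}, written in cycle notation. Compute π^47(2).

2 lies in the 6-cycle (2 7 8 5 4 6).
On a 6-cycle, π^6 is the identity, so π^47 = π^5 there (47 ≡ 5 mod 6).
Stepping 5 places around the cycle: 2 → 7 → 8 → 5 → 4 → 6.

6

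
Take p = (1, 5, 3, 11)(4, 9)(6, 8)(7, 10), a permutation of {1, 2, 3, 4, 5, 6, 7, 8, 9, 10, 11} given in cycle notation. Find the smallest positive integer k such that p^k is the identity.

The disjoint cycles have lengths 4, 2, 2, 2, 1.
The order of p is the least common multiple of its cycle lengths: lcm(4, 2, 2, 2) = 4.

4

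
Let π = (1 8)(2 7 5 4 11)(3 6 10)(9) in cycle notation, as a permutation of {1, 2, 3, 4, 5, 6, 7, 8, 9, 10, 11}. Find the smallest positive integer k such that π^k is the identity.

30

The cycle type of π is (5, 3, 2, 1).
The order is lcm(5, 3, 2) = 30.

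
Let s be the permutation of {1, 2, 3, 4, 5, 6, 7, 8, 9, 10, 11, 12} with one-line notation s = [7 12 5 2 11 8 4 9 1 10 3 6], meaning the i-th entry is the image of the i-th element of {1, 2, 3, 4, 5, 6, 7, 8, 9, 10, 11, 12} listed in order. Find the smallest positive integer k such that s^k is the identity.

24

Writing s as disjoint cycles, the cycle lengths are 8, 3, 1.
Since disjoint cycles commute, ord(s) = lcm(8, 3) = 24.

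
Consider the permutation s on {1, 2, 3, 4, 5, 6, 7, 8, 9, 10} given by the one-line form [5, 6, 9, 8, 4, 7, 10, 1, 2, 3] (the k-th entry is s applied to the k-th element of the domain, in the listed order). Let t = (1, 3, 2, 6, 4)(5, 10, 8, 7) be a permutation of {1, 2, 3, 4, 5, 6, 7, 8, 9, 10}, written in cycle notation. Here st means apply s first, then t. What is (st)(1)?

(st)(1) = t(s(1)). s(1) = 5, then t(5) = 10. So (st)(1) = 10.

10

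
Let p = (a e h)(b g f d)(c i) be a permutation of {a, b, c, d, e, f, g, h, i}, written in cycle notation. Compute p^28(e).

e lies in the 3-cycle (a e h).
On a 3-cycle, p^3 is the identity, so p^28 = p^1 there (28 ≡ 1 mod 3).
Stepping 1 place around the cycle: e → h.

h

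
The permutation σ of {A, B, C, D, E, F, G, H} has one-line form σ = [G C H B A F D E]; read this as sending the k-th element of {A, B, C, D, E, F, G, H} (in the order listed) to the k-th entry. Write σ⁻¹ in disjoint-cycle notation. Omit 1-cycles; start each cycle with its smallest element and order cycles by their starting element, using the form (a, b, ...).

First write σ in disjoint cycles: (A, G, D, B, C, H, E).
The inverse reverses every cycle; in canonical form, σ⁻¹ = (A, E, H, C, B, D, G).

(A, E, H, C, B, D, G)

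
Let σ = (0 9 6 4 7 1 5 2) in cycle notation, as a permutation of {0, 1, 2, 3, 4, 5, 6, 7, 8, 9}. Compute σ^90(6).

6 lies in the 8-cycle (0 9 6 4 7 1 5 2).
Powers repeat with period 8 on this cycle, and 90 mod 8 = 2, so σ^90(6) = σ^2(6).
Stepping 2 places around the cycle: 6 → 4 → 7.

7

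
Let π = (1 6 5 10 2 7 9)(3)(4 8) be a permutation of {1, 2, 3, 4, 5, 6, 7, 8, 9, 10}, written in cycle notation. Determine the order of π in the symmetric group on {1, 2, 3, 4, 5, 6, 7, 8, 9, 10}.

The disjoint cycles have lengths 7, 2, 1.
Since disjoint cycles commute, ord(π) = lcm(7, 2) = 14.

14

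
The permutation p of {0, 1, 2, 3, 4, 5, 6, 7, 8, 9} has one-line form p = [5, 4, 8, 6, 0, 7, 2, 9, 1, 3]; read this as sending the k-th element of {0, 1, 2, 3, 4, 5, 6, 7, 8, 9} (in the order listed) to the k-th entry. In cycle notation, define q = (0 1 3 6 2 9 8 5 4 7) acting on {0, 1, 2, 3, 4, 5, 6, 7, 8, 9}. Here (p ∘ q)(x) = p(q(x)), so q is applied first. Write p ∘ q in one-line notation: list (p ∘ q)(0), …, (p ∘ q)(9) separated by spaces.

4 6 3 2 9 0 8 5 7 1

(p ∘ q)(x) = p(q(x)). Computing each image: p(q(0)) = p(1) = 4, p(q(1)) = p(3) = 6, p(q(2)) = p(9) = 3, p(q(3)) = p(6) = 2, p(q(4)) = p(7) = 9, p(q(5)) = p(4) = 0, p(q(6)) = p(2) = 8, p(q(7)) = p(0) = 5, p(q(8)) = p(5) = 7, p(q(9)) = p(8) = 1.
Hence p ∘ q = [4 6 3 2 9 0 8 5 7 1].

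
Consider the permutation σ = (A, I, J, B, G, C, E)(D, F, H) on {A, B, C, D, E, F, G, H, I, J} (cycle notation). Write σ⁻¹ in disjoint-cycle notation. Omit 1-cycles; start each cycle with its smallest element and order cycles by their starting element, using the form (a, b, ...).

(A, E, C, G, B, J, I)(D, H, F)

Inverting a permutation written in cycle notation just reverses the order within every cycle.
Reversing each cycle of σ and rotating so the smallest element leads gives (A, E, C, G, B, J, I)(D, H, F).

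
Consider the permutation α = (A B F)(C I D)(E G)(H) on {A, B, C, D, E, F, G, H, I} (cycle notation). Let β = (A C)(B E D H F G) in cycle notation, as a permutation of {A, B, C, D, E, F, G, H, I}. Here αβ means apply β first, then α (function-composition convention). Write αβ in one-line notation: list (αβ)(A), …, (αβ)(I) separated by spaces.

(αβ)(x) = α(β(x)). Computing each image: α(β(A)) = α(C) = I, α(β(B)) = α(E) = G, α(β(C)) = α(A) = B, α(β(D)) = α(H) = H, α(β(E)) = α(D) = C, α(β(F)) = α(G) = E, α(β(G)) = α(B) = F, α(β(H)) = α(F) = A, α(β(I)) = α(I) = D.
Hence αβ = [I G B H C E F A D].

I G B H C E F A D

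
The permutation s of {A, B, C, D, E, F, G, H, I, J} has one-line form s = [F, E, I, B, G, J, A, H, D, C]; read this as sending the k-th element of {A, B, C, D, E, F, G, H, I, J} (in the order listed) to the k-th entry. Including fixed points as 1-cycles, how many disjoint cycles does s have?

The cycle decomposition is (A, F, J, C, I, D, B, E, G)(H), which has 2 cycles (counting 1-cycles).

2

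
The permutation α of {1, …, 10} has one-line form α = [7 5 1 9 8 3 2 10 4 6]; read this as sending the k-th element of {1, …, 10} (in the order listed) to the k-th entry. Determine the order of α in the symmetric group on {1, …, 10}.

The disjoint-cycle form of α has cycle lengths 8, 2.
The order is lcm(8, 2) = 8.

8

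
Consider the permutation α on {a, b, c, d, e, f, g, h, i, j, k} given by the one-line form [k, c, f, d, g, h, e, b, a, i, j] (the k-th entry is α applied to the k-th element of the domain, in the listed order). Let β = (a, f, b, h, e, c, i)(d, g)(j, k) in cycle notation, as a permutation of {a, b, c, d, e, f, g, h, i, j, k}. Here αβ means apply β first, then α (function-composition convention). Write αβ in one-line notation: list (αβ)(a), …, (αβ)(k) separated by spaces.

Chase each element through β then α: a → f → h; b → h → b; c → i → a; d → g → e; e → c → f; f → b → c; g → d → d; h → e → g; i → a → k; j → k → j; k → j → i.
So αβ in one-line form is h b a e f c d g k j i.

h b a e f c d g k j i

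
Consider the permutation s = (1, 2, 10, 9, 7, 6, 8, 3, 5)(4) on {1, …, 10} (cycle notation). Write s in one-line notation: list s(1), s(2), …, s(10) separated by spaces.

2 10 5 4 1 8 6 3 7 9

Reading each image from the cycles: 1→2, 2→10, 3→5, 4→4, 5→1, 6→8, 7→6, 8→3, 9→7, 10→9.
Listing these in domain order gives 2 10 5 4 1 8 6 3 7 9.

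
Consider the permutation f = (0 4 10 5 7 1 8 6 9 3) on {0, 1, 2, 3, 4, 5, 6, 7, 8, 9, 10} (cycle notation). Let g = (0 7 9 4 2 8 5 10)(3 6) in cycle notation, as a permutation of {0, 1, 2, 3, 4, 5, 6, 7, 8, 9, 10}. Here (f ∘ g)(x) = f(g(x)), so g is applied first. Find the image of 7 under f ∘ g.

(f ∘ g)(7) = f(g(7)). g(7) = 9, then f(9) = 3. So (f ∘ g)(7) = 3.

3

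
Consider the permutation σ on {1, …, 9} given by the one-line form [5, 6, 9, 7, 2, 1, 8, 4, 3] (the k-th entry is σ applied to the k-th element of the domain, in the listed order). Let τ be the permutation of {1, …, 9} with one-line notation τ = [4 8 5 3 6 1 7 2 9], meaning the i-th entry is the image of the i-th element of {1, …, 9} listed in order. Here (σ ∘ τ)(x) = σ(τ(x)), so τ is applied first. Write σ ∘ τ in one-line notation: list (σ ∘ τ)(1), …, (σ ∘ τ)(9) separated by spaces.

7 4 2 9 1 5 8 6 3

Chase each element through τ then σ: 1 → 4 → 7; 2 → 8 → 4; 3 → 5 → 2; 4 → 3 → 9; 5 → 6 → 1; 6 → 1 → 5; 7 → 7 → 8; 8 → 2 → 6; 9 → 9 → 3.
So σ ∘ τ in one-line form is 7 4 2 9 1 5 8 6 3.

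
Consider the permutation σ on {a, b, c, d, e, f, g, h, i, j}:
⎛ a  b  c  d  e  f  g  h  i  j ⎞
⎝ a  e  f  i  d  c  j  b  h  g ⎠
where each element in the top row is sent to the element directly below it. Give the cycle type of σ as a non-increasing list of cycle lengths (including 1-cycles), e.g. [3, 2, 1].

[5, 2, 2, 1]

The disjoint cycles are (a)(b e d i h)(c f)(g j), with lengths 5, 2, 2, 1 in non-increasing order.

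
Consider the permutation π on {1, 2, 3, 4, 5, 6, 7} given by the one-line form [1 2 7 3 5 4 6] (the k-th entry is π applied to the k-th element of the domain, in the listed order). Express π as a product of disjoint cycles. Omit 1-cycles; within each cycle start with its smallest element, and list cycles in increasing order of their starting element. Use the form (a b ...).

(3 7 6 4)

Iterating π from 3 gives 3 → 7 → 6 → 4 → 3; that is the 4-cycle (3 7 6 4).
Continuing from each remaining unvisited element yields (3 7 6 4).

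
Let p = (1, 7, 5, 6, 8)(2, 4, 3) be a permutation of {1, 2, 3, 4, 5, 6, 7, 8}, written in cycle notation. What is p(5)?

In the cycle (1, 7, 5, 6, 8), 5 is followed by 6, so p(5) = 6.

6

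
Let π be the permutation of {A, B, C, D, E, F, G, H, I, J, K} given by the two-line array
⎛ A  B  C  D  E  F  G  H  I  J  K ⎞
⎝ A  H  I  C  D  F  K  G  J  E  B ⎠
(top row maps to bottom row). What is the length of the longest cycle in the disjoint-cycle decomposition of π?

5

Decomposing into disjoint cycles gives (B, H, G, K)(C, I, J, E, D); the longest has length 5.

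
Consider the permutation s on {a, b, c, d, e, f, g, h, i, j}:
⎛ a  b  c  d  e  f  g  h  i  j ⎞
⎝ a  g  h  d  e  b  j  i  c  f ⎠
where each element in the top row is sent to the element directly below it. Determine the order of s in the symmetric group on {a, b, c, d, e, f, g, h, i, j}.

12

Decomposing into disjoint cycles gives cycle lengths 4, 3, 1, 1, 1.
Since disjoint cycles commute, ord(s) = lcm(4, 3) = 12.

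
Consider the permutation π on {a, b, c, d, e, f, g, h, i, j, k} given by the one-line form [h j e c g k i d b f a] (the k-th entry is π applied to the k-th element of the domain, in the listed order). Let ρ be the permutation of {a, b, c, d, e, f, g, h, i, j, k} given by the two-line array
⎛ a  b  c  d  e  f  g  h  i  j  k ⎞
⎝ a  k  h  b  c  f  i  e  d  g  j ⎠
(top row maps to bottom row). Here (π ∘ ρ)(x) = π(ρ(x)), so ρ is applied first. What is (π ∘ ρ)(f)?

ρ(f) = f, then π(f) = k; composing gives (π ∘ ρ)(f) = k.

k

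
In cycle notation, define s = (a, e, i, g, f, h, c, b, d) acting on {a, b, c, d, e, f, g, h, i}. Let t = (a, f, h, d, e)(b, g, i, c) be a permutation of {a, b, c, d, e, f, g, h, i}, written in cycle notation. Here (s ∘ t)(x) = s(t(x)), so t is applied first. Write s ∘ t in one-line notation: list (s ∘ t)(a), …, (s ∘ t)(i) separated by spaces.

h f d i e c g a b

(s ∘ t)(x) = s(t(x)). Computing each image: s(t(a)) = s(f) = h, s(t(b)) = s(g) = f, s(t(c)) = s(b) = d, s(t(d)) = s(e) = i, s(t(e)) = s(a) = e, s(t(f)) = s(h) = c, s(t(g)) = s(i) = g, s(t(h)) = s(d) = a, s(t(i)) = s(c) = b.
Hence s ∘ t = [h f d i e c g a b].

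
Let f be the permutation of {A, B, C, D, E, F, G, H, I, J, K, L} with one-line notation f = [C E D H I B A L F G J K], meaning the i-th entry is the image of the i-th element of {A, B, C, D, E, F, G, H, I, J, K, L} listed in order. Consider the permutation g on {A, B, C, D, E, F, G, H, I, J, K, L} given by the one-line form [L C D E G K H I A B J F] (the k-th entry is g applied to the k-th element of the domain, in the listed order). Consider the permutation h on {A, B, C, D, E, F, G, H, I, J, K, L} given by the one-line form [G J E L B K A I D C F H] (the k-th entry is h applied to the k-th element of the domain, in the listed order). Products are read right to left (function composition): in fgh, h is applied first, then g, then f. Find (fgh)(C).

A

Chase C: h(C) = E; g(E) = G; f(G) = A. Hence (fgh)(C) = A.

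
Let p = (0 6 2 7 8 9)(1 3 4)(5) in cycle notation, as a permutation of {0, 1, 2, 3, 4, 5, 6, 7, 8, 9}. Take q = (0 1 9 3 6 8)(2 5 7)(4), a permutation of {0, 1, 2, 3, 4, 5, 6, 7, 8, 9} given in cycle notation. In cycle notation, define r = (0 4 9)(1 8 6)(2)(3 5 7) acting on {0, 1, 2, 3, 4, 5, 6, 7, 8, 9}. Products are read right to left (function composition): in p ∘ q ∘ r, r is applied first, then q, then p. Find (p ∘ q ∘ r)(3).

Apply the permutations in order: r(3) = 5, then q(5) = 7, then p(7) = 8. So (p ∘ q ∘ r)(3) = 8.

8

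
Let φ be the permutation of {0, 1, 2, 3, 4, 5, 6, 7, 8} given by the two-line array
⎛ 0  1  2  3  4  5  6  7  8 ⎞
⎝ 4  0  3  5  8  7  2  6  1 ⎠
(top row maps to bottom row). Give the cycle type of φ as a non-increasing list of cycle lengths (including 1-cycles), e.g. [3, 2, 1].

The disjoint cycles are (0, 4, 8, 1)(2, 3, 5, 7, 6), with lengths 5, 4 in non-increasing order.

[5, 4]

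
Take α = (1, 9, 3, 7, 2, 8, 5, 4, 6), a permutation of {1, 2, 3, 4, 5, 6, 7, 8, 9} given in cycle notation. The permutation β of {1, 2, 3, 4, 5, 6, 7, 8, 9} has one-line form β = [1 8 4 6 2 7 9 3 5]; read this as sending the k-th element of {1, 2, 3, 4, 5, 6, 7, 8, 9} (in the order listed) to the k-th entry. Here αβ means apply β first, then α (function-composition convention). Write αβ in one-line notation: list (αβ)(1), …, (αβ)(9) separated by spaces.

(αβ)(x) = α(β(x)). Computing each image: α(β(1)) = α(1) = 9, α(β(2)) = α(8) = 5, α(β(3)) = α(4) = 6, α(β(4)) = α(6) = 1, α(β(5)) = α(2) = 8, α(β(6)) = α(7) = 2, α(β(7)) = α(9) = 3, α(β(8)) = α(3) = 7, α(β(9)) = α(5) = 4.
Hence αβ = [9 5 6 1 8 2 3 7 4].

9 5 6 1 8 2 3 7 4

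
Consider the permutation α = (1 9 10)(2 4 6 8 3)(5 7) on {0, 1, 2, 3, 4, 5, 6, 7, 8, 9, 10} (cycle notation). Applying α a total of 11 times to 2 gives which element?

2 lies in the 5-cycle (2 4 6 8 3).
Powers repeat with period 5 on this cycle, and 11 mod 5 = 1, so α^11(2) = α^1(2).
Stepping 1 place around the cycle: 2 → 4.

4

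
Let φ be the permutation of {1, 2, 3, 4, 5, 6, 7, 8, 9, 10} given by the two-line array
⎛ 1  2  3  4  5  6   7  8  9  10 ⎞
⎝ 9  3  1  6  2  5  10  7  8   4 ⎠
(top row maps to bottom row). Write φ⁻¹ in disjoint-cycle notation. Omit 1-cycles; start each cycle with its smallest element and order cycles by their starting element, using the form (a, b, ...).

The cycle decomposition of φ is (1, 9, 8, 7, 10, 4, 6, 5, 2, 3).
Reversing each cycle (and rotating so the smallest element leads) gives φ⁻¹ = (1, 3, 2, 5, 6, 4, 10, 7, 8, 9).

(1, 3, 2, 5, 6, 4, 10, 7, 8, 9)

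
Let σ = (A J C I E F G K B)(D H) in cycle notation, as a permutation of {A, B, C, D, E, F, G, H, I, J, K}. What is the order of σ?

The disjoint cycles have lengths 9, 2.
The order of σ is the least common multiple of its cycle lengths: lcm(9, 2) = 18.

18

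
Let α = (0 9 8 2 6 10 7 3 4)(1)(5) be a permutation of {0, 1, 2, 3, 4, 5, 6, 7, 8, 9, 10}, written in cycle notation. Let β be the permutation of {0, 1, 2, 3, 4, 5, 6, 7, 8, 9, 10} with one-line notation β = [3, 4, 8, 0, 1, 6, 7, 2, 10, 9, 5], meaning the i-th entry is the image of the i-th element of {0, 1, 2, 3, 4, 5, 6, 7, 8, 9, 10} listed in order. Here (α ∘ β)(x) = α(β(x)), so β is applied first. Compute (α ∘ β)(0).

First apply β: β(0) = 3, then α(3) = 4. Thus (α ∘ β)(0) = 4.

4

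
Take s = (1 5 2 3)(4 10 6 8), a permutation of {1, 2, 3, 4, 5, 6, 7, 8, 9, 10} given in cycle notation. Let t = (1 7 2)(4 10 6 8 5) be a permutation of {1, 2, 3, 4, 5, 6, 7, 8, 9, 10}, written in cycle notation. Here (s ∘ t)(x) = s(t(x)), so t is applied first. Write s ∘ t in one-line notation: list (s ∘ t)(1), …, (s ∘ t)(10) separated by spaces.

7 5 1 6 10 4 3 2 9 8

(s ∘ t)(x) = s(t(x)). Computing each image: s(t(1)) = s(7) = 7, s(t(2)) = s(1) = 5, s(t(3)) = s(3) = 1, s(t(4)) = s(10) = 6, s(t(5)) = s(4) = 10, s(t(6)) = s(8) = 4, s(t(7)) = s(2) = 3, s(t(8)) = s(5) = 2, s(t(9)) = s(9) = 9, s(t(10)) = s(6) = 8.
Hence s ∘ t = [7 5 1 6 10 4 3 2 9 8].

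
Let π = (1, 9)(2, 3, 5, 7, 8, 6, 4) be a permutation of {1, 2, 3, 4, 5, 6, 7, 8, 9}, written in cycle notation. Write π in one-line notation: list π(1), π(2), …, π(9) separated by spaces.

9 3 5 2 7 4 8 6 1

Image by image: 1↦9, 2↦3, 3↦5, 4↦2, 5↦7, 6↦4, 7↦8, 8↦6, 9↦1.
Listing these in domain order gives 9 3 5 2 7 4 8 6 1.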